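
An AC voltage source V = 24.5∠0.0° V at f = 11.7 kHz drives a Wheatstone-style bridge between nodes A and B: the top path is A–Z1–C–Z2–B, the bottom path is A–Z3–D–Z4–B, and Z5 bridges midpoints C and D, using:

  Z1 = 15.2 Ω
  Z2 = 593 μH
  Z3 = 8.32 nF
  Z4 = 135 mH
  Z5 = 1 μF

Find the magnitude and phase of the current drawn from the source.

Step 1 — Angular frequency: ω = 2π·f = 2π·1.17e+04 = 7.351e+04 rad/s.
Step 2 — Component impedances:
  Z1: Z = R = 15.2 Ω
  Z2: Z = jωL = j·7.351e+04·0.000593 = 0 + j43.59 Ω
  Z3: Z = 1/(jωC) = -j/(ω·C) = 0 - j1635 Ω
  Z4: Z = jωL = j·7.351e+04·0.135 = 0 + j9924 Ω
  Z5: Z = 1/(jωC) = -j/(ω·C) = 0 - j13.6 Ω
Step 3 — Bridge requires nodal analysis (the Z5 bridge couples midpoints C and D, so the two paths cannot be reduced to a simple series/parallel combination). Setting node B to ground and injecting 1 A at node A, the 3-node admittance system at A, C, D solves to V_A = Z_AB = 15.2 + j43.26 Ω = 45.85∠70.6° Ω.
Step 4 — Source phasor: V = 24.5∠0.0° V = 24.5 V.
Step 5 — Ohm's law: I = V / Z_total = (24.5) / (15.2 + j43.26) = 0.1771 - j0.5041 A.
Step 6 — Convert to polar: |I| = 0.5343 A, ∠I = -70.6°.

I = 0.5343∠-70.6° A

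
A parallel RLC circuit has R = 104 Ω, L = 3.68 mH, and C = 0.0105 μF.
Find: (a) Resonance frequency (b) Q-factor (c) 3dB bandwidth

Step 1 — Resonance: ω₀ = 1/√(LC) = 1/√(0.00368·1.05e-08) = 1.609e+05 rad/s.
Step 2 — f₀ = ω₀/(2π) = 2.56e+04 Hz.
Step 3 — Parallel Q: Q = R/(ω₀L) = 104/(1.609e+05·0.00368) = 0.1757.
Step 4 — Bandwidth: Δω = ω₀/Q = 9.158e+05 rad/s; BW = Δω/(2π) = 1.457e+05 Hz.

(a) f₀ = 2.56e+04 Hz  (b) Q = 0.1757  (c) BW = 1.457e+05 Hz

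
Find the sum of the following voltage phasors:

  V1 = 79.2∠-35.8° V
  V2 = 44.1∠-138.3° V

Step 1 — Convert each phasor to rectangular form:
  V1 = 79.2·(cos(-35.8°) + j·sin(-35.8°)) = 64.24 - j46.33 V
  V2 = 44.1·(cos(-138.3°) + j·sin(-138.3°)) = -32.93 - j29.34 V
Step 2 — Sum components: V_total = 31.31 - j75.67 V.
Step 3 — Convert to polar: |V_total| = 81.89 V, ∠V_total = -67.5°.

V_total = 81.89∠-67.5° V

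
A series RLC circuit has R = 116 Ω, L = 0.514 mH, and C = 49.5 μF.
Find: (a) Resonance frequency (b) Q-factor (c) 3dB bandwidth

Step 1 — Resonance: ω₀ = 1/√(LC) = 1/√(0.000514·4.95e-05) = 6269 rad/s.
Step 2 — f₀ = ω₀/(2π) = 997.8 Hz.
Step 3 — Series Q: Q = ω₀L/R = 6269·0.000514/116 = 0.02778.
Step 4 — Bandwidth: Δω = ω₀/Q = 2.257e+05 rad/s; BW = Δω/(2π) = 3.592e+04 Hz.

(a) f₀ = 997.8 Hz  (b) Q = 0.02778  (c) BW = 3.592e+04 Hz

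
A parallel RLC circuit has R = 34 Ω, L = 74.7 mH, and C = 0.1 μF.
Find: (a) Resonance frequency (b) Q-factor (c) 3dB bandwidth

Step 1 — Resonance: ω₀ = 1/√(LC) = 1/√(0.0747·1e-07) = 1.157e+04 rad/s.
Step 2 — f₀ = ω₀/(2π) = 1841 Hz.
Step 3 — Parallel Q: Q = R/(ω₀L) = 34/(1.157e+04·0.0747) = 0.03934.
Step 4 — Bandwidth: Δω = ω₀/Q = 2.941e+05 rad/s; BW = Δω/(2π) = 4.681e+04 Hz.

(a) f₀ = 1841 Hz  (b) Q = 0.03934  (c) BW = 4.681e+04 Hz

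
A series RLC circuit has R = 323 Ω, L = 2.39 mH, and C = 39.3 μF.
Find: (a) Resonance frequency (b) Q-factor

Step 1 — Resonance condition Im(Z)=0 gives ω₀ = 1/√(LC).
Step 2 — ω₀ = 1/√(0.00239·3.93e-05) = 3263 rad/s.
Step 3 — f₀ = ω₀/(2π) = 519.3 Hz.
Step 4 — Series Q: Q = ω₀L/R = 3263·0.00239/323 = 0.02414.

(a) f₀ = 519.3 Hz  (b) Q = 0.02414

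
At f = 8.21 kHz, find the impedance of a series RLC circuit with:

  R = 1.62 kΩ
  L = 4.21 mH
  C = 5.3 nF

Step 1 — Angular frequency: ω = 2π·f = 2π·8210 = 5.158e+04 rad/s.
Step 2 — Component impedances:
  R: Z = R = 1620 Ω
  L: Z = jωL = j·5.158e+04·0.00421 = 0 + j217.2 Ω
  C: Z = 1/(jωC) = -j/(ω·C) = 0 - j3658 Ω
Step 3 — Series combination: Z_total = R + L + C = 1620 - j3440 Ω = 3803∠-64.8° Ω.

Z = 1620 - j3440 Ω = 3803∠-64.8° Ω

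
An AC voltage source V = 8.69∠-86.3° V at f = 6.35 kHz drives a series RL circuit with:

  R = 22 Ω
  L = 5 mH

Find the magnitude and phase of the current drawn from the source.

Step 1 — Angular frequency: ω = 2π·f = 2π·6350 = 3.99e+04 rad/s.
Step 2 — Component impedances:
  R: Z = R = 22 Ω
  L: Z = jωL = j·3.99e+04·0.005 = 0 + j199.5 Ω
Step 3 — Series combination: Z_total = R + L = 22 + j199.5 Ω = 200.7∠83.7° Ω.
Step 4 — Source phasor: V = 8.69∠-86.3° V = 0.5608 - j8.672 V.
Step 5 — Ohm's law: I = V / Z_total = (0.5608 - j8.672) / (22 + j199.5) = -0.04264 - j0.007514 A.
Step 6 — Convert to polar: |I| = 0.0433 A, ∠I = -170.0°.

I = 0.0433∠-170.0° A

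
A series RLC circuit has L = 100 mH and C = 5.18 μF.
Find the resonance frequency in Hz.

Step 1 — Resonance condition Im(Z)=0 gives ω₀ = 1/√(LC).
Step 2 — ω₀ = 1/√(0.1·5.18e-06) = 1389 rad/s.
Step 3 — f₀ = ω₀/(2π) = 221.1 Hz.

f₀ = 221.1 Hz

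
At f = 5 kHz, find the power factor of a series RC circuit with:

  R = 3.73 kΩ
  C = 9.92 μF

Step 1 — Angular frequency: ω = 2π·f = 2π·5000 = 3.142e+04 rad/s.
Step 2 — Component impedances:
  R: Z = R = 3730 Ω
  C: Z = 1/(jωC) = -j/(ω·C) = 0 - j3.209 Ω
Step 3 — Series combination: Z_total = R + C = 3730 - j3.209 Ω = 3730∠-0.0° Ω.
Step 4 — Power factor: PF = cos(φ) = Re(Z)/|Z| = 3730/3730 = 1.
Step 5 — Type: Im(Z) = -3.209 ⇒ leading (phase φ = -0.0°).

PF = 1 (leading, φ = -0.0°)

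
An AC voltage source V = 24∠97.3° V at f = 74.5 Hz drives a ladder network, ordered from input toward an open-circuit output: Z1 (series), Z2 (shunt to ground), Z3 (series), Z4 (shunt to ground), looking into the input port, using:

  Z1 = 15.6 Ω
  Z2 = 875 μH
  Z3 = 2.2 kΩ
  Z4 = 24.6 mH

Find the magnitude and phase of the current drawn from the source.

Step 1 — Angular frequency: ω = 2π·f = 2π·74.5 = 468.1 rad/s.
Step 2 — Component impedances:
  Z1: Z = R = 15.6 Ω
  Z2: Z = jωL = j·468.1·0.000875 = 0 + j0.4096 Ω
  Z3: Z = R = 2200 Ω
  Z4: Z = jωL = j·468.1·0.0246 = 0 + j11.52 Ω
Step 3 — Ladder network (open output): work backward from the far end, alternating series and parallel combinations. Z_in = 15.6 + j0.4096 Ω = 15.61∠1.5° Ω.
Step 4 — Source phasor: V = 24∠97.3° V = -3.05 + j23.81 V.
Step 5 — Ohm's law: I = V / Z_total = (-3.05 + j23.81) / (15.6 + j0.4096) = -0.1553 + j1.53 A.
Step 6 — Convert to polar: |I| = 1.538 A, ∠I = 95.8°.

I = 1.538∠95.8° A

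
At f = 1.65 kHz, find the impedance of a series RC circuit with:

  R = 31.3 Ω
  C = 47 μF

Step 1 — Angular frequency: ω = 2π·f = 2π·1650 = 1.037e+04 rad/s.
Step 2 — Component impedances:
  R: Z = R = 31.3 Ω
  C: Z = 1/(jωC) = -j/(ω·C) = 0 - j2.052 Ω
Step 3 — Series combination: Z_total = R + C = 31.3 - j2.052 Ω = 31.37∠-3.8° Ω.

Z = 31.3 - j2.052 Ω = 31.37∠-3.8° Ω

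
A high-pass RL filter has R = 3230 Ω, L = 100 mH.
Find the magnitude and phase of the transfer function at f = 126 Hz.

Step 1 — Angular frequency: ω = 2π·126 = 791.7 rad/s.
Step 2 — Transfer function: H(jω) = jωL/(R + jωL).
Step 3 — Numerator jωL = j·79.17; denominator R + jωL = 3230 + j79.17.
Step 4 — H = 0.0006004 + j0.0245.
Step 5 — Magnitude: |H| = 0.0245 (-32.2 dB); phase: φ = 88.6°.

|H| = 0.0245 (-32.2 dB), φ = 88.6°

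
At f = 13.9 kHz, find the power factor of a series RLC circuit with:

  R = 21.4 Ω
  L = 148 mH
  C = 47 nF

Step 1 — Angular frequency: ω = 2π·f = 2π·1.39e+04 = 8.734e+04 rad/s.
Step 2 — Component impedances:
  R: Z = R = 21.4 Ω
  L: Z = jωL = j·8.734e+04·0.148 = 0 + j1.293e+04 Ω
  C: Z = 1/(jωC) = -j/(ω·C) = 0 - j243.6 Ω
Step 3 — Series combination: Z_total = R + L + C = 21.4 + j1.268e+04 Ω = 1.268e+04∠89.9° Ω.
Step 4 — Power factor: PF = cos(φ) = Re(Z)/|Z| = 21.4/12682 = 0.001687.
Step 5 — Type: Im(Z) = 1.268e+04 ⇒ lagging (phase φ = 89.9°).

PF = 0.001687 (lagging, φ = 89.9°)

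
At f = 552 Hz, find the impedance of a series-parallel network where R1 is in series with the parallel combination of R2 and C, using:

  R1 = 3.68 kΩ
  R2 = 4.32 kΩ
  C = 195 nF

Step 1 — Angular frequency: ω = 2π·f = 2π·552 = 3468 rad/s.
Step 2 — Component impedances:
  R1: Z = R = 3680 Ω
  R2: Z = R = 4320 Ω
  C: Z = 1/(jωC) = -j/(ω·C) = 0 - j1479 Ω
Step 3 — Parallel branch: R2 || C = 1/(1/R2 + 1/C) = 453 - j1324 Ω.
Step 4 — Series with R1: Z_total = R1 + (R2 || C) = 4133 - j1324 Ω = 4340∠-17.8° Ω.

Z = 4133 - j1324 Ω = 4340∠-17.8° Ω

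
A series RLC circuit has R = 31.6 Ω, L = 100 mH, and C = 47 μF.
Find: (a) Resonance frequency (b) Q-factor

Step 1 — Resonance condition Im(Z)=0 gives ω₀ = 1/√(LC).
Step 2 — ω₀ = 1/√(0.1·4.7e-05) = 461.3 rad/s.
Step 3 — f₀ = ω₀/(2π) = 73.41 Hz.
Step 4 — Series Q: Q = ω₀L/R = 461.3·0.1/31.6 = 1.46.

(a) f₀ = 73.41 Hz  (b) Q = 1.46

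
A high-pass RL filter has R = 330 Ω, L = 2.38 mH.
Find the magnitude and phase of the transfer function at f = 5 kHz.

Step 1 — Angular frequency: ω = 2π·5000 = 3.142e+04 rad/s.
Step 2 — Transfer function: H(jω) = jωL/(R + jωL).
Step 3 — Numerator jωL = j·74.77; denominator R + jωL = 330 + j74.77.
Step 4 — H = 0.04883 + j0.2155.
Step 5 — Magnitude: |H| = 0.221 (-13.1 dB); phase: φ = 77.2°.

|H| = 0.221 (-13.1 dB), φ = 77.2°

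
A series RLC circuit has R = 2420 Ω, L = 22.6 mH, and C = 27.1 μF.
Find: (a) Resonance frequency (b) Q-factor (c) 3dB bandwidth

Step 1 — Resonance condition Im(Z)=0 gives ω₀ = 1/√(LC).
Step 2 — ω₀ = 1/√(0.0226·2.71e-05) = 1278 rad/s.
Step 3 — f₀ = ω₀/(2π) = 203.4 Hz.
Step 4 — Series Q: Q = ω₀L/R = 1278·0.0226/2420 = 0.01193.
Step 5 — 3dB bandwidth: Δω = ω₀/Q = 1.071e+05 rad/s; BW = Δω/(2π) = 1.704e+04 Hz.

(a) f₀ = 203.4 Hz  (b) Q = 0.01193  (c) BW = 1.704e+04 Hz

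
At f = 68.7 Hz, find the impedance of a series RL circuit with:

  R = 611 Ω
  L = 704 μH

Step 1 — Angular frequency: ω = 2π·f = 2π·68.7 = 431.7 rad/s.
Step 2 — Component impedances:
  R: Z = R = 611 Ω
  L: Z = jωL = j·431.7·0.000704 = 0 + j0.3039 Ω
Step 3 — Series combination: Z_total = R + L = 611 + j0.3039 Ω = 611∠0.0° Ω.

Z = 611 + j0.3039 Ω = 611∠0.0° Ω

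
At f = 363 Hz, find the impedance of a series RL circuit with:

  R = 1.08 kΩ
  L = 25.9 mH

Step 1 — Angular frequency: ω = 2π·f = 2π·363 = 2281 rad/s.
Step 2 — Component impedances:
  R: Z = R = 1080 Ω
  L: Z = jωL = j·2281·0.0259 = 0 + j59.07 Ω
Step 3 — Series combination: Z_total = R + L = 1080 + j59.07 Ω = 1082∠3.1° Ω.

Z = 1080 + j59.07 Ω = 1082∠3.1° Ω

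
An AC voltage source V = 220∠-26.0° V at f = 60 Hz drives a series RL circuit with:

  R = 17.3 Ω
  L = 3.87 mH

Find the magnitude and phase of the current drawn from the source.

Step 1 — Angular frequency: ω = 2π·f = 2π·60 = 377 rad/s.
Step 2 — Component impedances:
  R: Z = R = 17.3 Ω
  L: Z = jωL = j·377·0.00387 = 0 + j1.459 Ω
Step 3 — Series combination: Z_total = R + L = 17.3 + j1.459 Ω = 17.36∠4.8° Ω.
Step 4 — Source phasor: V = 220∠-26.0° V = 197.7 - j96.44 V.
Step 5 — Ohm's law: I = V / Z_total = (197.7 - j96.44) / (17.3 + j1.459) = 10.88 - j6.492 A.
Step 6 — Convert to polar: |I| = 12.67 A, ∠I = -30.8°.

I = 12.67∠-30.8° A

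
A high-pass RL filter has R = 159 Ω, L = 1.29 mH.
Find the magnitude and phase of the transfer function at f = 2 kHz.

Step 1 — Angular frequency: ω = 2π·2000 = 1.257e+04 rad/s.
Step 2 — Transfer function: H(jω) = jωL/(R + jωL).
Step 3 — Numerator jωL = j·16.21; denominator R + jωL = 159 + j16.21.
Step 4 — H = 0.01029 + j0.1009.
Step 5 — Magnitude: |H| = 0.1014 (-19.9 dB); phase: φ = 84.2°.

|H| = 0.1014 (-19.9 dB), φ = 84.2°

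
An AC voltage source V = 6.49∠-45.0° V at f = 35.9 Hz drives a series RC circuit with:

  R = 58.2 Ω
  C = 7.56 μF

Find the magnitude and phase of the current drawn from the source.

Step 1 — Angular frequency: ω = 2π·f = 2π·35.9 = 225.6 rad/s.
Step 2 — Component impedances:
  R: Z = R = 58.2 Ω
  C: Z = 1/(jωC) = -j/(ω·C) = 0 - j586.4 Ω
Step 3 — Series combination: Z_total = R + C = 58.2 - j586.4 Ω = 589.3∠-84.3° Ω.
Step 4 — Source phasor: V = 6.49∠-45.0° V = 4.589 - j4.589 V.
Step 5 — Ohm's law: I = V / Z_total = (4.589 - j4.589) / (58.2 - j586.4) = 0.008519 + j0.00698 A.
Step 6 — Convert to polar: |I| = 0.01101 A, ∠I = 39.3°.

I = 0.01101∠39.3° A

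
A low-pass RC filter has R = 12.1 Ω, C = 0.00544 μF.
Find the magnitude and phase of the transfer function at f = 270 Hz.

Step 1 — Angular frequency: ω = 2π·270 = 1696 rad/s.
Step 2 — Transfer function: H(jω) = 1/(1 + jωRC).
Step 3 — Denominator: 1 + jωRC = 1 + j·1696·12.1·5.44e-09 = 1 + j0.0001117.
Step 4 — H = 1 - j0.0001117.
Step 5 — Magnitude: |H| = 1 (-0.0 dB); phase: φ = -0.0°.

|H| = 1 (-0.0 dB), φ = -0.0°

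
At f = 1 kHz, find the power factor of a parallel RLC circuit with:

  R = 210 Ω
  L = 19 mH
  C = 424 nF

Step 1 — Angular frequency: ω = 2π·f = 2π·1000 = 6283 rad/s.
Step 2 — Component impedances:
  R: Z = R = 210 Ω
  L: Z = jωL = j·6283·0.019 = 0 + j119.4 Ω
  C: Z = 1/(jωC) = -j/(ω·C) = 0 - j375.4 Ω
Step 3 — Parallel combination: 1/Z_total = 1/R + 1/L + 1/C; Z_total = 86.1 + j103.3 Ω = 134.5∠50.2° Ω.
Step 4 — Power factor: PF = cos(φ) = Re(Z)/|Z| = 86.097/134.46 = 0.6403.
Step 5 — Type: Im(Z) = 103.3 ⇒ lagging (phase φ = 50.2°).

PF = 0.6403 (lagging, φ = 50.2°)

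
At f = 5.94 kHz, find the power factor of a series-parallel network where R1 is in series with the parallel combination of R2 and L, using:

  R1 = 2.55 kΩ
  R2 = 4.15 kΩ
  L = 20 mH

Step 1 — Angular frequency: ω = 2π·f = 2π·5940 = 3.732e+04 rad/s.
Step 2 — Component impedances:
  R1: Z = R = 2550 Ω
  R2: Z = R = 4150 Ω
  L: Z = jωL = j·3.732e+04·0.02 = 0 + j746.4 Ω
Step 3 — Parallel branch: R2 || L = 1/(1/R2 + 1/L) = 130.1 + j723.1 Ω.
Step 4 — Series with R1: Z_total = R1 + (R2 || L) = 2680 + j723.1 Ω = 2776∠15.1° Ω.
Step 5 — Power factor: PF = cos(φ) = Re(Z)/|Z| = 2680.1/2775.9 = 0.9655.
Step 6 — Type: Im(Z) = 723.1 ⇒ lagging (phase φ = 15.1°).

PF = 0.9655 (lagging, φ = 15.1°)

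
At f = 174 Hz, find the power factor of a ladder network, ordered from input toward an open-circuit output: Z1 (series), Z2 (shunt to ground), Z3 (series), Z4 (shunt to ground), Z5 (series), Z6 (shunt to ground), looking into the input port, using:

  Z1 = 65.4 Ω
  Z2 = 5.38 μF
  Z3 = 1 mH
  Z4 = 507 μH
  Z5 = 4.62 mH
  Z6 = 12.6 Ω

Step 1 — Angular frequency: ω = 2π·f = 2π·174 = 1093 rad/s.
Step 2 — Component impedances:
  Z1: Z = R = 65.4 Ω
  Z2: Z = 1/(jωC) = -j/(ω·C) = 0 - j170 Ω
  Z3: Z = jωL = j·1093·0.001 = 0 + j1.093 Ω
  Z4: Z = jωL = j·1093·0.000507 = 0 + j0.5543 Ω
  Z5: Z = jωL = j·1093·0.00462 = 0 + j5.051 Ω
  Z6: Z = R = 12.6 Ω
Step 3 — Ladder network (open output): work backward from the far end, alternating series and parallel combinations. Z_in = 65.42 + j1.654 Ω = 65.44∠1.4° Ω.
Step 4 — Power factor: PF = cos(φ) = Re(Z)/|Z| = 65.42/65.44 = 0.9997.
Step 5 — Type: Im(Z) = 1.654 ⇒ lagging (phase φ = 1.4°).

PF = 0.9997 (lagging, φ = 1.4°)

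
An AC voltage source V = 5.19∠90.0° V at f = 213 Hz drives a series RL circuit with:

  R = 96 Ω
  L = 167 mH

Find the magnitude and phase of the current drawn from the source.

Step 1 — Angular frequency: ω = 2π·f = 2π·213 = 1338 rad/s.
Step 2 — Component impedances:
  R: Z = R = 96 Ω
  L: Z = jωL = j·1338·0.167 = 0 + j223.5 Ω
Step 3 — Series combination: Z_total = R + L = 96 + j223.5 Ω = 243.2∠66.8° Ω.
Step 4 — Source phasor: V = 5.19∠90.0° V = 0 + j5.19 V.
Step 5 — Ohm's law: I = V / Z_total = (0 + j5.19) / (96 + j223.5) = 0.0196 + j0.008421 A.
Step 6 — Convert to polar: |I| = 0.02134 A, ∠I = 23.2°.

I = 0.02134∠23.2° A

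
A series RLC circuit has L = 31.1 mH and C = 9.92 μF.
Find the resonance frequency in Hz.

Step 1 — Resonance condition Im(Z)=0 gives ω₀ = 1/√(LC).
Step 2 — ω₀ = 1/√(0.0311·9.92e-06) = 1800 rad/s.
Step 3 — f₀ = ω₀/(2π) = 286.5 Hz.

f₀ = 286.5 Hz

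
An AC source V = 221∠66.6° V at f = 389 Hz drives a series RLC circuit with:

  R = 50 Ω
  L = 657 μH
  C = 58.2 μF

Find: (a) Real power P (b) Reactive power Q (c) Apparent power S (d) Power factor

Step 1 — Angular frequency: ω = 2π·f = 2π·389 = 2444 rad/s.
Step 2 — Component impedances:
  R: Z = R = 50 Ω
  L: Z = jωL = j·2444·0.000657 = 0 + j1.606 Ω
  C: Z = 1/(jωC) = -j/(ω·C) = 0 - j7.03 Ω
Step 3 — Series combination: Z_total = R + L + C = 50 - j5.424 Ω = 50.29∠-6.2° Ω.
Step 4 — Source phasor: V = 221∠66.6° V = 87.77 + j202.8 V.
Step 5 — Current: I = V / Z = 1.3 + j4.198 A = 4.394∠72.8° A.
Step 6 — Complex power: S = V·I* = 965.5 - j104.7 VA.
Step 7 — Real power: P = Re(S) = 965.5 W.
Step 8 — Reactive power: Q = Im(S) = -104.7 VAR.
Step 9 — Apparent power: |S| = 971.1 VA.
Step 10 — Power factor: PF = P/|S| = 0.9942 (leading).

(a) P = 965.5 W  (b) Q = -104.7 VAR  (c) S = 971.1 VA  (d) PF = 0.9942 (leading)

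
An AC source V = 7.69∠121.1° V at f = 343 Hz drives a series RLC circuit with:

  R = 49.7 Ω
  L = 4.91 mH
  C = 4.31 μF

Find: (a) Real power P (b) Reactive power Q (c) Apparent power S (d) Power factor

Step 1 — Angular frequency: ω = 2π·f = 2π·343 = 2155 rad/s.
Step 2 — Component impedances:
  R: Z = R = 49.7 Ω
  L: Z = jωL = j·2155·0.00491 = 0 + j10.58 Ω
  C: Z = 1/(jωC) = -j/(ω·C) = 0 - j107.7 Ω
Step 3 — Series combination: Z_total = R + L + C = 49.7 - j97.08 Ω = 109.1∠-62.9° Ω.
Step 4 — Source phasor: V = 7.69∠121.1° V = -3.972 + j6.585 V.
Step 5 — Current: I = V / Z = -0.07034 - j0.004905 A = 0.07051∠-176.0° A.
Step 6 — Complex power: S = V·I* = 0.2471 - j0.4827 VA.
Step 7 — Real power: P = Re(S) = 0.2471 W.
Step 8 — Reactive power: Q = Im(S) = -0.4827 VAR.
Step 9 — Apparent power: |S| = 0.5422 VA.
Step 10 — Power factor: PF = P/|S| = 0.4557 (leading).

(a) P = 0.2471 W  (b) Q = -0.4827 VAR  (c) S = 0.5422 VA  (d) PF = 0.4557 (leading)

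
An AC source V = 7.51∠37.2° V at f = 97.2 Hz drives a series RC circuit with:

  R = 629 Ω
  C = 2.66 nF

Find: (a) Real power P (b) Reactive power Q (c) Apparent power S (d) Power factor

Step 1 — Angular frequency: ω = 2π·f = 2π·97.2 = 610.7 rad/s.
Step 2 — Component impedances:
  R: Z = R = 629 Ω
  C: Z = 1/(jωC) = -j/(ω·C) = 0 - j6.156e+05 Ω
Step 3 — Series combination: Z_total = R + C = 629 - j6.156e+05 Ω = 6.156e+05∠-89.9° Ω.
Step 4 — Source phasor: V = 7.51∠37.2° V = 5.982 + j4.541 V.
Step 5 — Current: I = V / Z = -7.366e-06 + j9.725e-06 A = 1.22e-05∠127.1° A.
Step 6 — Complex power: S = V·I* = 9.362e-08 - j9.162e-05 VA.
Step 7 — Real power: P = Re(S) = 9.362e-08 W.
Step 8 — Reactive power: Q = Im(S) = -9.162e-05 VAR.
Step 9 — Apparent power: |S| = 9.162e-05 VA.
Step 10 — Power factor: PF = P/|S| = 0.001022 (leading).

(a) P = 9.362e-08 W  (b) Q = -9.162e-05 VAR  (c) S = 9.162e-05 VA  (d) PF = 0.001022 (leading)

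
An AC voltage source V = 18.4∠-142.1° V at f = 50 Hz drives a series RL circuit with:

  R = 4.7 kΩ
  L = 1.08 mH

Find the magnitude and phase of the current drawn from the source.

Step 1 — Angular frequency: ω = 2π·f = 2π·50 = 314.2 rad/s.
Step 2 — Component impedances:
  R: Z = R = 4700 Ω
  L: Z = jωL = j·314.2·0.00108 = 0 + j0.3393 Ω
Step 3 — Series combination: Z_total = R + L = 4700 + j0.3393 Ω = 4700∠0.0° Ω.
Step 4 — Source phasor: V = 18.4∠-142.1° V = -14.52 - j11.3 V.
Step 5 — Ohm's law: I = V / Z_total = (-14.52 - j11.3) / (4700 + j0.3393) = -0.003089 - j0.002405 A.
Step 6 — Convert to polar: |I| = 0.003915 A, ∠I = -142.1°.

I = 0.003915∠-142.1° A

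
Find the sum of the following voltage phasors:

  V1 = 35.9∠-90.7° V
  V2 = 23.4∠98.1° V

Step 1 — Convert each phasor to rectangular form:
  V1 = 35.9·(cos(-90.7°) + j·sin(-90.7°)) = -0.4386 - j35.9 V
  V2 = 23.4·(cos(98.1°) + j·sin(98.1°)) = -3.297 + j23.17 V
Step 2 — Sum components: V_total = -3.736 - j12.73 V.
Step 3 — Convert to polar: |V_total| = 13.27 V, ∠V_total = -106.4°.

V_total = 13.27∠-106.4° V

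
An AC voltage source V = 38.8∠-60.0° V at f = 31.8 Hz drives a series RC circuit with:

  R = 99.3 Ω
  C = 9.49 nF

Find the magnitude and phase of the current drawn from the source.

Step 1 — Angular frequency: ω = 2π·f = 2π·31.8 = 199.8 rad/s.
Step 2 — Component impedances:
  R: Z = R = 99.3 Ω
  C: Z = 1/(jωC) = -j/(ω·C) = 0 - j5.274e+05 Ω
Step 3 — Series combination: Z_total = R + C = 99.3 - j5.274e+05 Ω = 5.274e+05∠-90.0° Ω.
Step 4 — Source phasor: V = 38.8∠-60.0° V = 19.4 - j33.6 V.
Step 5 — Ohm's law: I = V / Z_total = (19.4 - j33.6) / (99.3 - j5.274e+05) = 6.372e-05 + j3.677e-05 A.
Step 6 — Convert to polar: |I| = 7.357e-05 A, ∠I = 30.0°.

I = 7.357e-05∠30.0° A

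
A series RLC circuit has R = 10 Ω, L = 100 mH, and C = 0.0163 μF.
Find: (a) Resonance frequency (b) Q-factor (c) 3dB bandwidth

Step 1 — Resonance: ω₀ = 1/√(LC) = 1/√(0.1·1.63e-08) = 2.477e+04 rad/s.
Step 2 — f₀ = ω₀/(2π) = 3942 Hz.
Step 3 — Series Q: Q = ω₀L/R = 2.477e+04·0.1/10 = 247.7.
Step 4 — Bandwidth: Δω = ω₀/Q = 100 rad/s; BW = Δω/(2π) = 15.92 Hz.

(a) f₀ = 3942 Hz  (b) Q = 247.7  (c) BW = 15.92 Hz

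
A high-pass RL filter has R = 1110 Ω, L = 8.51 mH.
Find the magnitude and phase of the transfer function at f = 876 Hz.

Step 1 — Angular frequency: ω = 2π·876 = 5504 rad/s.
Step 2 — Transfer function: H(jω) = jωL/(R + jωL).
Step 3 — Numerator jωL = j·46.84; denominator R + jωL = 1110 + j46.84.
Step 4 — H = 0.001777 + j0.04212.
Step 5 — Magnitude: |H| = 0.04216 (-27.5 dB); phase: φ = 87.6°.

|H| = 0.04216 (-27.5 dB), φ = 87.6°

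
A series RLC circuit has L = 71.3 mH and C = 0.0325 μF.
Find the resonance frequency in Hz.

Step 1 — Resonance condition Im(Z)=0 gives ω₀ = 1/√(LC).
Step 2 — ω₀ = 1/√(0.0713·3.25e-08) = 2.077e+04 rad/s.
Step 3 — f₀ = ω₀/(2π) = 3306 Hz.

f₀ = 3306 Hz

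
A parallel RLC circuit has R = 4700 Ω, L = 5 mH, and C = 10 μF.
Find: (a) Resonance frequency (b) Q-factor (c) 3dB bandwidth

Step 1 — Resonance: ω₀ = 1/√(LC) = 1/√(0.005·1e-05) = 4472 rad/s.
Step 2 — f₀ = ω₀/(2π) = 711.8 Hz.
Step 3 — Parallel Q: Q = R/(ω₀L) = 4700/(4472·0.005) = 210.2.
Step 4 — Bandwidth: Δω = ω₀/Q = 21.28 rad/s; BW = Δω/(2π) = 3.386 Hz.

(a) f₀ = 711.8 Hz  (b) Q = 210.2  (c) BW = 3.386 Hz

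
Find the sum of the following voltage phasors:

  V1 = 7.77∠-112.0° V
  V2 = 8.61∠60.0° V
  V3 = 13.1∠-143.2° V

Step 1 — Convert each phasor to rectangular form:
  V1 = 7.77·(cos(-112.0°) + j·sin(-112.0°)) = -2.911 - j7.204 V
  V2 = 8.61·(cos(60.0°) + j·sin(60.0°)) = 4.305 + j7.456 V
  V3 = 13.1·(cos(-143.2°) + j·sin(-143.2°)) = -10.49 - j7.847 V
Step 2 — Sum components: V_total = -9.095 - j7.595 V.
Step 3 — Convert to polar: |V_total| = 11.85 V, ∠V_total = -140.1°.

V_total = 11.85∠-140.1° V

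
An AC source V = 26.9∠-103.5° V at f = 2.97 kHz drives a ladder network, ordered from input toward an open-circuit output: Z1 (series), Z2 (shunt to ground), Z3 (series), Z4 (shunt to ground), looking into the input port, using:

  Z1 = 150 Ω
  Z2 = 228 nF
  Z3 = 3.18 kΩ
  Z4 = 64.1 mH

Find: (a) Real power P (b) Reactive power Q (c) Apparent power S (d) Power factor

Step 1 — Angular frequency: ω = 2π·f = 2π·2970 = 1.866e+04 rad/s.
Step 2 — Component impedances:
  Z1: Z = R = 150 Ω
  Z2: Z = 1/(jωC) = -j/(ω·C) = 0 - j235 Ω
  Z3: Z = R = 3180 Ω
  Z4: Z = jωL = j·1.866e+04·0.0641 = 0 + j1196 Ω
Step 3 — Ladder network (open output): work backward from the far end, alternating series and parallel combinations. Z_in = 165.9 - j239.8 Ω = 291.6∠-55.3° Ω.
Step 4 — Source phasor: V = 26.9∠-103.5° V = -6.28 - j26.16 V.
Step 5 — Current: I = V / Z = 0.06151 - j0.06873 A = 0.09224∠-48.2° A.
Step 6 — Complex power: S = V·I* = 1.412 - j2.041 VA.
Step 7 — Real power: P = Re(S) = 1.412 W.
Step 8 — Reactive power: Q = Im(S) = -2.041 VAR.
Step 9 — Apparent power: |S| = 2.481 VA.
Step 10 — Power factor: PF = P/|S| = 0.5689 (leading).

(a) P = 1.412 W  (b) Q = -2.041 VAR  (c) S = 2.481 VA  (d) PF = 0.5689 (leading)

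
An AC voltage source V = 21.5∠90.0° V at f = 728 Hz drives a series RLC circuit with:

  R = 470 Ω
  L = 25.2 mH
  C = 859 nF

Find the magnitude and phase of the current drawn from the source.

Step 1 — Angular frequency: ω = 2π·f = 2π·728 = 4574 rad/s.
Step 2 — Component impedances:
  R: Z = R = 470 Ω
  L: Z = jωL = j·4574·0.0252 = 0 + j115.3 Ω
  C: Z = 1/(jωC) = -j/(ω·C) = 0 - j254.5 Ω
Step 3 — Series combination: Z_total = R + L + C = 470 - j139.2 Ω = 490.2∠-16.5° Ω.
Step 4 — Source phasor: V = 21.5∠90.0° V = 0 + j21.5 V.
Step 5 — Ohm's law: I = V / Z_total = (0 + j21.5) / (470 - j139.2) = -0.01246 + j0.04205 A.
Step 6 — Convert to polar: |I| = 0.04386 A, ∠I = 106.5°.

I = 0.04386∠106.5° A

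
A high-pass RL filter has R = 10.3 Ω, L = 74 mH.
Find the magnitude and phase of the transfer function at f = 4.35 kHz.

Step 1 — Angular frequency: ω = 2π·4350 = 2.733e+04 rad/s.
Step 2 — Transfer function: H(jω) = jωL/(R + jωL).
Step 3 — Numerator jωL = j·2023; denominator R + jωL = 10.3 + j2023.
Step 4 — H = 1 + j0.005092.
Step 5 — Magnitude: |H| = 1 (-0.0 dB); phase: φ = 0.3°.

|H| = 1 (-0.0 dB), φ = 0.3°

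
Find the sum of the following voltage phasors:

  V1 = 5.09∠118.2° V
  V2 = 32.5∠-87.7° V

Step 1 — Convert each phasor to rectangular form:
  V1 = 5.09·(cos(118.2°) + j·sin(118.2°)) = -2.405 + j4.486 V
  V2 = 32.5·(cos(-87.7°) + j·sin(-87.7°)) = 1.304 - j32.47 V
Step 2 — Sum components: V_total = -1.101 - j27.99 V.
Step 3 — Convert to polar: |V_total| = 28.01 V, ∠V_total = -92.3°.

V_total = 28.01∠-92.3° V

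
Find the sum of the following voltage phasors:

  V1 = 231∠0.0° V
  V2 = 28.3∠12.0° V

Step 1 — Convert each phasor to rectangular form:
  V1 = 231·(cos(0.0°) + j·sin(0.0°)) = 231 V
  V2 = 28.3·(cos(12.0°) + j·sin(12.0°)) = 27.68 + j5.884 V
Step 2 — Sum components: V_total = 258.7 + j5.884 V.
Step 3 — Convert to polar: |V_total| = 258.7 V, ∠V_total = 1.3°.

V_total = 258.7∠1.3° V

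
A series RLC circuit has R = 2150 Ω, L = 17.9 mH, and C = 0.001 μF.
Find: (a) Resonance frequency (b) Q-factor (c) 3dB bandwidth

Step 1 — Resonance: ω₀ = 1/√(LC) = 1/√(0.0179·1e-09) = 2.364e+05 rad/s.
Step 2 — f₀ = ω₀/(2π) = 3.762e+04 Hz.
Step 3 — Series Q: Q = ω₀L/R = 2.364e+05·0.0179/2150 = 1.968.
Step 4 — Bandwidth: Δω = ω₀/Q = 1.201e+05 rad/s; BW = Δω/(2π) = 1.912e+04 Hz.

(a) f₀ = 3.762e+04 Hz  (b) Q = 1.968  (c) BW = 1.912e+04 Hz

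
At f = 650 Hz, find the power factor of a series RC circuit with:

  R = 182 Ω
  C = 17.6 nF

Step 1 — Angular frequency: ω = 2π·f = 2π·650 = 4084 rad/s.
Step 2 — Component impedances:
  R: Z = R = 182 Ω
  C: Z = 1/(jωC) = -j/(ω·C) = 0 - j1.391e+04 Ω
Step 3 — Series combination: Z_total = R + C = 182 - j1.391e+04 Ω = 1.391e+04∠-89.3° Ω.
Step 4 — Power factor: PF = cos(φ) = Re(Z)/|Z| = 182/1.391e+04 = 0.01308.
Step 5 — Type: Im(Z) = -1.391e+04 ⇒ leading (phase φ = -89.3°).

PF = 0.01308 (leading, φ = -89.3°)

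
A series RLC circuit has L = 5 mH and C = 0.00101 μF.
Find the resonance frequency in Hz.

Step 1 — Resonance condition Im(Z)=0 gives ω₀ = 1/√(LC).
Step 2 — ω₀ = 1/√(0.005·1.01e-09) = 4.45e+05 rad/s.
Step 3 — f₀ = ω₀/(2π) = 7.082e+04 Hz.

f₀ = 7.082e+04 Hz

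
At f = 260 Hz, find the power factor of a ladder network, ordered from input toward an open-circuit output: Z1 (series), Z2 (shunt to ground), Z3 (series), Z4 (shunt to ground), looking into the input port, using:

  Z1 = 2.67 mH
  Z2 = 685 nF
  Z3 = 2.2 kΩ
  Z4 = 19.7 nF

Step 1 — Angular frequency: ω = 2π·f = 2π·260 = 1634 rad/s.
Step 2 — Component impedances:
  Z1: Z = jωL = j·1634·0.00267 = 0 + j4.362 Ω
  Z2: Z = 1/(jωC) = -j/(ω·C) = 0 - j893.6 Ω
  Z3: Z = R = 2200 Ω
  Z4: Z = 1/(jωC) = -j/(ω·C) = 0 - j3.107e+04 Ω
Step 3 — Ladder network (open output): work backward from the far end, alternating series and parallel combinations. Z_in = 1.711 - j864.4 Ω = 864.4∠-89.9° Ω.
Step 4 — Power factor: PF = cos(φ) = Re(Z)/|Z| = 1.7112/864.4 = 0.00198.
Step 5 — Type: Im(Z) = -864.4 ⇒ leading (phase φ = -89.9°).

PF = 0.00198 (leading, φ = -89.9°)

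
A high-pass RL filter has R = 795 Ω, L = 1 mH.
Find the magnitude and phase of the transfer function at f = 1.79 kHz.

Step 1 — Angular frequency: ω = 2π·1790 = 1.125e+04 rad/s.
Step 2 — Transfer function: H(jω) = jωL/(R + jωL).
Step 3 — Numerator jωL = j·11.25; denominator R + jωL = 795 + j11.25.
Step 4 — H = 0.0002001 + j0.01414.
Step 5 — Magnitude: |H| = 0.01415 (-37.0 dB); phase: φ = 89.2°.

|H| = 0.01415 (-37.0 dB), φ = 89.2°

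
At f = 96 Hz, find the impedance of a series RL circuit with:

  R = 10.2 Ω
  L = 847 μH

Step 1 — Angular frequency: ω = 2π·f = 2π·96 = 603.2 rad/s.
Step 2 — Component impedances:
  R: Z = R = 10.2 Ω
  L: Z = jωL = j·603.2·0.000847 = 0 + j0.5109 Ω
Step 3 — Series combination: Z_total = R + L = 10.2 + j0.5109 Ω = 10.21∠2.9° Ω.

Z = 10.2 + j0.5109 Ω = 10.21∠2.9° Ω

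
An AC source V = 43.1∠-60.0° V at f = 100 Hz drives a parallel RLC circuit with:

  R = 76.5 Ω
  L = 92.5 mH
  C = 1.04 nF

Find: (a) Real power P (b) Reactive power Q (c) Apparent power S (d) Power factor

Step 1 — Angular frequency: ω = 2π·f = 2π·100 = 628.3 rad/s.
Step 2 — Component impedances:
  R: Z = R = 76.5 Ω
  L: Z = jωL = j·628.3·0.0925 = 0 + j58.12 Ω
  C: Z = 1/(jωC) = -j/(ω·C) = 0 - j1.53e+06 Ω
Step 3 — Parallel combination: 1/Z_total = 1/R + 1/L + 1/C; Z_total = 28 + j36.85 Ω = 46.28∠52.8° Ω.
Step 4 — Source phasor: V = 43.1∠-60.0° V = 21.55 - j37.33 V.
Step 5 — Current: I = V / Z = -0.3605 - j0.8587 A = 0.9313∠-112.8° A.
Step 6 — Complex power: S = V·I* = 24.28 + j31.96 VA.
Step 7 — Real power: P = Re(S) = 24.28 W.
Step 8 — Reactive power: Q = Im(S) = 31.96 VAR.
Step 9 — Apparent power: |S| = 40.14 VA.
Step 10 — Power factor: PF = P/|S| = 0.605 (lagging).

(a) P = 24.28 W  (b) Q = 31.96 VAR  (c) S = 40.14 VA  (d) PF = 0.605 (lagging)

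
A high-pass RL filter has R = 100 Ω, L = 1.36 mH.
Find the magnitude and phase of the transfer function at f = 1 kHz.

Step 1 — Angular frequency: ω = 2π·1000 = 6283 rad/s.
Step 2 — Transfer function: H(jω) = jωL/(R + jωL).
Step 3 — Numerator jωL = j·8.545; denominator R + jωL = 100 + j8.545.
Step 4 — H = 0.007249 + j0.08483.
Step 5 — Magnitude: |H| = 0.08514 (-21.4 dB); phase: φ = 85.1°.

|H| = 0.08514 (-21.4 dB), φ = 85.1°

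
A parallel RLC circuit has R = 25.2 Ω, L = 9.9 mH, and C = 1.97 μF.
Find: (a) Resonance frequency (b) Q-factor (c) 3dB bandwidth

Step 1 — Resonance: ω₀ = 1/√(LC) = 1/√(0.0099·1.97e-06) = 7161 rad/s.
Step 2 — f₀ = ω₀/(2π) = 1140 Hz.
Step 3 — Parallel Q: Q = R/(ω₀L) = 25.2/(7161·0.0099) = 0.3555.
Step 4 — Bandwidth: Δω = ω₀/Q = 2.014e+04 rad/s; BW = Δω/(2π) = 3206 Hz.

(a) f₀ = 1140 Hz  (b) Q = 0.3555  (c) BW = 3206 Hz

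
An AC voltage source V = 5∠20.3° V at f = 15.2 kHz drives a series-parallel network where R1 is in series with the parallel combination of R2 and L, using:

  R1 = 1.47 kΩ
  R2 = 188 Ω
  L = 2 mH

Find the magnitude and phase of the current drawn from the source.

Step 1 — Angular frequency: ω = 2π·f = 2π·1.52e+04 = 9.55e+04 rad/s.
Step 2 — Component impedances:
  R1: Z = R = 1470 Ω
  R2: Z = R = 188 Ω
  L: Z = jωL = j·9.55e+04·0.002 = 0 + j191 Ω
Step 3 — Parallel branch: R2 || L = 1/(1/R2 + 1/L) = 95.49 + j93.99 Ω.
Step 4 — Series with R1: Z_total = R1 + (R2 || L) = 1565 + j93.99 Ω = 1568∠3.4° Ω.
Step 5 — Source phasor: V = 5∠20.3° V = 4.689 + j1.735 V.
Step 6 — Ohm's law: I = V / Z_total = (4.689 + j1.735) / (1565 + j93.99) = 0.003051 + j0.0009249 A.
Step 7 — Convert to polar: |I| = 0.003188 A, ∠I = 16.9°.

I = 0.003188∠16.9° A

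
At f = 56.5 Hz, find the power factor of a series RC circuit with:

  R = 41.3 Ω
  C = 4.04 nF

Step 1 — Angular frequency: ω = 2π·f = 2π·56.5 = 355 rad/s.
Step 2 — Component impedances:
  R: Z = R = 41.3 Ω
  C: Z = 1/(jωC) = -j/(ω·C) = 0 - j6.973e+05 Ω
Step 3 — Series combination: Z_total = R + C = 41.3 - j6.973e+05 Ω = 6.973e+05∠-90.0° Ω.
Step 4 — Power factor: PF = cos(φ) = Re(Z)/|Z| = 41.3/6.973e+05 = 5.923e-05.
Step 5 — Type: Im(Z) = -6.973e+05 ⇒ leading (phase φ = -90.0°).

PF = 5.923e-05 (leading, φ = -90.0°)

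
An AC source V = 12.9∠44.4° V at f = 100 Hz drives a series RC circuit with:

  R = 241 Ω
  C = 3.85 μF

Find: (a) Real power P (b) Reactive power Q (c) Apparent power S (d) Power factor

Step 1 — Angular frequency: ω = 2π·f = 2π·100 = 628.3 rad/s.
Step 2 — Component impedances:
  R: Z = R = 241 Ω
  C: Z = 1/(jωC) = -j/(ω·C) = 0 - j413.4 Ω
Step 3 — Series combination: Z_total = R + C = 241 - j413.4 Ω = 478.5∠-59.8° Ω.
Step 4 — Source phasor: V = 12.9∠44.4° V = 9.217 + j9.026 V.
Step 5 — Current: I = V / Z = -0.006594 + j0.02614 A = 0.02696∠104.2° A.
Step 6 — Complex power: S = V·I* = 0.1752 - j0.3004 VA.
Step 7 — Real power: P = Re(S) = 0.1752 W.
Step 8 — Reactive power: Q = Im(S) = -0.3004 VAR.
Step 9 — Apparent power: |S| = 0.3478 VA.
Step 10 — Power factor: PF = P/|S| = 0.5036 (leading).

(a) P = 0.1752 W  (b) Q = -0.3004 VAR  (c) S = 0.3478 VA  (d) PF = 0.5036 (leading)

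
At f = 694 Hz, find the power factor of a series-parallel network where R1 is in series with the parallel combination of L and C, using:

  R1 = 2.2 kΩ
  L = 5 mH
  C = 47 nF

Step 1 — Angular frequency: ω = 2π·f = 2π·694 = 4361 rad/s.
Step 2 — Component impedances:
  R1: Z = R = 2200 Ω
  L: Z = jωL = j·4361·0.005 = 0 + j21.8 Ω
  C: Z = 1/(jωC) = -j/(ω·C) = 0 - j4879 Ω
Step 3 — Parallel branch: L || C = 1/(1/L + 1/C) = 0 + j21.9 Ω.
Step 4 — Series with R1: Z_total = R1 + (L || C) = 2200 + j21.9 Ω = 2200∠0.6° Ω.
Step 5 — Power factor: PF = cos(φ) = Re(Z)/|Z| = 2200/2200 = 1.
Step 6 — Type: Im(Z) = 21.9 ⇒ lagging (phase φ = 0.6°).

PF = 1 (lagging, φ = 0.6°)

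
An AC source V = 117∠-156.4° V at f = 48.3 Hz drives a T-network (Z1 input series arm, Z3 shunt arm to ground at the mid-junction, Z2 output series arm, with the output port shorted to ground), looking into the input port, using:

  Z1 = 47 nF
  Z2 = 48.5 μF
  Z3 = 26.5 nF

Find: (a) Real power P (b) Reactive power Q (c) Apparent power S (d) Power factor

Step 1 — Angular frequency: ω = 2π·f = 2π·48.3 = 303.5 rad/s.
Step 2 — Component impedances:
  Z1: Z = 1/(jωC) = -j/(ω·C) = 0 - j7.011e+04 Ω
  Z2: Z = 1/(jωC) = -j/(ω·C) = 0 - j67.94 Ω
  Z3: Z = 1/(jωC) = -j/(ω·C) = 0 - j1.243e+05 Ω
Step 3 — With the output port shorted to ground, the output series arm Z2 runs from the junction to ground; the shunt arm Z3 also runs from the junction to ground. They appear in parallel: Z3 || Z2 = 0 - j67.9 Ω.
Step 4 — Series with input arm Z1: Z_in = Z1 + (Z3 || Z2) = 0 - j7.018e+04 Ω = 7.018e+04∠-90.0° Ω.
Step 5 — Source phasor: V = 117∠-156.4° V = -107.2 - j46.84 V.
Step 6 — Current: I = V / Z = 0.0006675 - j0.001528 A = 0.001667∠-66.4° A.
Step 7 — Complex power: S = V·I* = 0 - j0.1951 VA.
Step 8 — Real power: P = Re(S) = 0 W.
Step 9 — Reactive power: Q = Im(S) = -0.1951 VAR.
Step 10 — Apparent power: |S| = 0.1951 VA.
Step 11 — Power factor: PF = P/|S| = 0 (leading).

(a) P = 0 W  (b) Q = -0.1951 VAR  (c) S = 0.1951 VA  (d) PF = 0 (leading)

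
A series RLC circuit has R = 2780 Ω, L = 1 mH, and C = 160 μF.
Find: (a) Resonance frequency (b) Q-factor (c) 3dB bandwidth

Step 1 — Resonance: ω₀ = 1/√(LC) = 1/√(0.001·0.00016) = 2500 rad/s.
Step 2 — f₀ = ω₀/(2π) = 397.9 Hz.
Step 3 — Series Q: Q = ω₀L/R = 2500·0.001/2780 = 0.0008993.
Step 4 — Bandwidth: Δω = ω₀/Q = 2.78e+06 rad/s; BW = Δω/(2π) = 4.425e+05 Hz.

(a) f₀ = 397.9 Hz  (b) Q = 0.0008993  (c) BW = 4.425e+05 Hz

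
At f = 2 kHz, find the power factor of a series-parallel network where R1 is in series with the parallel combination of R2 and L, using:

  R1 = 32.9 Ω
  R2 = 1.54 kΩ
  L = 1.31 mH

Step 1 — Angular frequency: ω = 2π·f = 2π·2000 = 1.257e+04 rad/s.
Step 2 — Component impedances:
  R1: Z = R = 32.9 Ω
  R2: Z = R = 1540 Ω
  L: Z = jωL = j·1.257e+04·0.00131 = 0 + j16.46 Ω
Step 3 — Parallel branch: R2 || L = 1/(1/R2 + 1/L) = 0.176 + j16.46 Ω.
Step 4 — Series with R1: Z_total = R1 + (R2 || L) = 33.08 + j16.46 Ω = 36.95∠26.5° Ω.
Step 5 — Power factor: PF = cos(φ) = Re(Z)/|Z| = 33.08/36.95 = 0.8953.
Step 6 — Type: Im(Z) = 16.46 ⇒ lagging (phase φ = 26.5°).

PF = 0.8953 (lagging, φ = 26.5°)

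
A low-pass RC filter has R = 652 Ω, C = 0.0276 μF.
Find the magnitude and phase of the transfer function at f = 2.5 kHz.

Step 1 — Angular frequency: ω = 2π·2500 = 1.571e+04 rad/s.
Step 2 — Transfer function: H(jω) = 1/(1 + jωRC).
Step 3 — Denominator: 1 + jωRC = 1 + j·1.571e+04·652·2.76e-08 = 1 + j0.2827.
Step 4 — H = 0.926 - j0.2618.
Step 5 — Magnitude: |H| = 0.9623 (-0.3 dB); phase: φ = -15.8°.

|H| = 0.9623 (-0.3 dB), φ = -15.8°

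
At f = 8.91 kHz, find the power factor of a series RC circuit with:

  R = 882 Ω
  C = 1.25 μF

Step 1 — Angular frequency: ω = 2π·f = 2π·8910 = 5.598e+04 rad/s.
Step 2 — Component impedances:
  R: Z = R = 882 Ω
  C: Z = 1/(jωC) = -j/(ω·C) = 0 - j14.29 Ω
Step 3 — Series combination: Z_total = R + C = 882 - j14.29 Ω = 882.1∠-0.9° Ω.
Step 4 — Power factor: PF = cos(φ) = Re(Z)/|Z| = 882/882.1 = 0.9999.
Step 5 — Type: Im(Z) = -14.29 ⇒ leading (phase φ = -0.9°).

PF = 0.9999 (leading, φ = -0.9°)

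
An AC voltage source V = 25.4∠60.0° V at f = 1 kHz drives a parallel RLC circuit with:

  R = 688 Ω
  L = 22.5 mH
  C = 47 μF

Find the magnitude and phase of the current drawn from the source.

Step 1 — Angular frequency: ω = 2π·f = 2π·1000 = 6283 rad/s.
Step 2 — Component impedances:
  R: Z = R = 688 Ω
  L: Z = jωL = j·6283·0.0225 = 0 + j141.4 Ω
  C: Z = 1/(jωC) = -j/(ω·C) = 0 - j3.386 Ω
Step 3 — Parallel combination: 1/Z_total = 1/R + 1/L + 1/C; Z_total = 0.01749 - j3.469 Ω = 3.469∠-89.7° Ω.
Step 4 — Source phasor: V = 25.4∠60.0° V = 12.7 + j22 V.
Step 5 — Ohm's law: I = V / Z_total = (12.7 + j22) / (0.01749 - j3.469) = -6.322 + j3.693 A.
Step 6 — Convert to polar: |I| = 7.321 A, ∠I = 149.7°.

I = 7.321∠149.7° A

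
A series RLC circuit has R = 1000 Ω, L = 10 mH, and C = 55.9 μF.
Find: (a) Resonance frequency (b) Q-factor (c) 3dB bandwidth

Step 1 — Resonance: ω₀ = 1/√(LC) = 1/√(0.01·5.59e-05) = 1338 rad/s.
Step 2 — f₀ = ω₀/(2π) = 212.9 Hz.
Step 3 — Series Q: Q = ω₀L/R = 1338·0.01/1000 = 0.01338.
Step 4 — Bandwidth: Δω = ω₀/Q = 1e+05 rad/s; BW = Δω/(2π) = 1.592e+04 Hz.

(a) f₀ = 212.9 Hz  (b) Q = 0.01338  (c) BW = 1.592e+04 Hz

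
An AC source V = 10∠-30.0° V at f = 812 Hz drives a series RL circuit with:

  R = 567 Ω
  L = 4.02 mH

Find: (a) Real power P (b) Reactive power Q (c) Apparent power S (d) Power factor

Step 1 — Angular frequency: ω = 2π·f = 2π·812 = 5102 rad/s.
Step 2 — Component impedances:
  R: Z = R = 567 Ω
  L: Z = jωL = j·5102·0.00402 = 0 + j20.51 Ω
Step 3 — Series combination: Z_total = R + L = 567 + j20.51 Ω = 567.4∠2.1° Ω.
Step 4 — Source phasor: V = 10∠-30.0° V = 8.66 - j5 V.
Step 5 — Current: I = V / Z = 0.01494 - j0.009359 A = 0.01763∠-32.1° A.
Step 6 — Complex power: S = V·I* = 0.1761 + j0.006371 VA.
Step 7 — Real power: P = Re(S) = 0.1761 W.
Step 8 — Reactive power: Q = Im(S) = 0.006371 VAR.
Step 9 — Apparent power: |S| = 0.1763 VA.
Step 10 — Power factor: PF = P/|S| = 0.9993 (lagging).

(a) P = 0.1761 W  (b) Q = 0.006371 VAR  (c) S = 0.1763 VA  (d) PF = 0.9993 (lagging)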